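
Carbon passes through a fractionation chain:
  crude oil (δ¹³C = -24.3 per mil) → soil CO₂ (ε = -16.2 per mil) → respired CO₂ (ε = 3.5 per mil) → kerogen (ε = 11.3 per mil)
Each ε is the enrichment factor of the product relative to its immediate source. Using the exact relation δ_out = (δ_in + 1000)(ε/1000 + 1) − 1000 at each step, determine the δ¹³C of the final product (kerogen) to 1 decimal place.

step 1: δ = (-24.30 + 1000)·(-16.2/1000 + 1) − 1000 = -40.11 per mil
step 2: δ = (-40.11 + 1000)·(3.5/1000 + 1) − 1000 = -36.75 per mil
step 3: δ = (-36.75 + 1000)·(11.3/1000 + 1) − 1000 = -25.86 per mil

-25.9 per mil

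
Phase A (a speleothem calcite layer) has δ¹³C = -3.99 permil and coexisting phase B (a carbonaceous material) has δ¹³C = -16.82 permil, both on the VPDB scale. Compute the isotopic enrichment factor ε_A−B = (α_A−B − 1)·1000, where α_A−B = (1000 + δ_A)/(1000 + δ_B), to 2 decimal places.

13.05 permil

α_A−B = (1000 + -3.99) / (1000 + -16.82) = 996.01 / 983.18 = 1.013049
ε_A−B = (1.013049 − 1) × 1000 = 13.049 permil
(The approximation ε ≈ δ_A − δ_B would give 12.83 permil.)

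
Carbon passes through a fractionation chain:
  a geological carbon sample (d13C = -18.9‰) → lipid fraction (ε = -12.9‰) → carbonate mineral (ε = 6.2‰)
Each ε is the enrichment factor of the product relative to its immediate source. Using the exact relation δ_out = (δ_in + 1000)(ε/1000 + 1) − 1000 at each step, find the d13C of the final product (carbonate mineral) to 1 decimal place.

step 1: δ = (-18.90 + 1000)·(-12.9/1000 + 1) − 1000 = -31.56‰
step 2: δ = (-31.56 + 1000)·(6.2/1000 + 1) − 1000 = -25.55‰

-25.6‰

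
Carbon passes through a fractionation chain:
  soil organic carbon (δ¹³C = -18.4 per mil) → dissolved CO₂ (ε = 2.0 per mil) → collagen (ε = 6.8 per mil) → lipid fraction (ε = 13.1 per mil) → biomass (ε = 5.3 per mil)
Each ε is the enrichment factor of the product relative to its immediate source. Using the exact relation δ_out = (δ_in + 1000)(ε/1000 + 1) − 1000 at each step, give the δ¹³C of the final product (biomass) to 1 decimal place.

step 1: δ = (-18.40 + 1000)·(2.0/1000 + 1) − 1000 = -16.44 per mil
step 2: δ = (-16.44 + 1000)·(6.8/1000 + 1) − 1000 = -9.75 per mil
step 3: δ = (-9.75 + 1000)·(13.1/1000 + 1) − 1000 = 3.22 per mil
step 4: δ = (3.22 + 1000)·(5.3/1000 + 1) − 1000 = 8.54 per mil

8.5 per mil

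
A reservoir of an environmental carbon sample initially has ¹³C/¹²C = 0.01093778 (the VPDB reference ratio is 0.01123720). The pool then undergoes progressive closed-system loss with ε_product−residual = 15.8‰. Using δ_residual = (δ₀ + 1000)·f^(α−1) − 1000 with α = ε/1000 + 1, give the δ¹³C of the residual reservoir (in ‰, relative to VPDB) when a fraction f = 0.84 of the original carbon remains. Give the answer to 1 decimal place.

δ₀ = (0.01093778/0.01123720 − 1)×1000 = (0.973355 − 1)×1000 = -26.645‰
α − 1 = ε/1000 = 0.0158
f^(α−1) = 0.84^(0.0158) = 0.997249
δ_res = (-26.645 + 1000) × 0.997249 − 1000 = 970.677 − 1000 = -29.32‰

-29.3‰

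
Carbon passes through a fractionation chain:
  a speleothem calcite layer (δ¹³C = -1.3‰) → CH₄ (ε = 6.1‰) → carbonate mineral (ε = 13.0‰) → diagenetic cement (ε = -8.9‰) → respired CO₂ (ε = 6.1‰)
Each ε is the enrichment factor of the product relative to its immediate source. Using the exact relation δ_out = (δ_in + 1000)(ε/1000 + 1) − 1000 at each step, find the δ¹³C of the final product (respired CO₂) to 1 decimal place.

step 1: δ = (-1.30 + 1000)·(6.1/1000 + 1) − 1000 = 4.79‰
step 2: δ = (4.79 + 1000)·(13.0/1000 + 1) − 1000 = 17.85‰
step 3: δ = (17.85 + 1000)·(-8.9/1000 + 1) − 1000 = 8.80‰
step 4: δ = (8.80 + 1000)·(6.1/1000 + 1) − 1000 = 14.95‰

14.9‰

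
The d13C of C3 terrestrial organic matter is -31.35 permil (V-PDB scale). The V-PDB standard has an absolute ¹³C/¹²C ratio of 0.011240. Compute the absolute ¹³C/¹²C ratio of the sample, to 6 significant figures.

R_sample = R_standard × (d13C/1000 + 1)
R_sample = 0.011240 × (-31.35/1000 + 1) = 0.011240 × 0.968650
R_sample = 0.0108876

0.0108876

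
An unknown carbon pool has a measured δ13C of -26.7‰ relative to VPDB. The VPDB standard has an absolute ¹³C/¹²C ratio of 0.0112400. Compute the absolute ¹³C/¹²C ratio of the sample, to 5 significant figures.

R_sample = R_standard × (δ13C/1000 + 1)
R_sample = 0.0112400 × (-26.7/1000 + 1) = 0.0112400 × 0.973300
R_sample = 0.0109399

0.010940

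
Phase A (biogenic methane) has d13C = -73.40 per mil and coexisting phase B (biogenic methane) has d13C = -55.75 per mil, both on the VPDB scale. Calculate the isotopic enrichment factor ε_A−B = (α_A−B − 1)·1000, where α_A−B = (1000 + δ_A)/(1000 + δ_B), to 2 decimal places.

α_A−B = (1000 + -73.40) / (1000 + -55.75) = 926.60 / 944.25 = 0.981308
ε_A−B = (0.981308 − 1) × 1000 = -18.692 per mil
(The approximation ε ≈ δ_A − δ_B would give -17.65 per mil.)

-18.69 per mil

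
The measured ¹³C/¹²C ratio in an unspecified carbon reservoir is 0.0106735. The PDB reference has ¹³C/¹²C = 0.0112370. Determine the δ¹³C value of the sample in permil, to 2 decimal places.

-50.15 permil

δ¹³C = (R_sample / R_standard − 1) × 1000
R_sample / R_standard = 0.0106735 / 0.0112370 = 0.949853
δ¹³C = (0.949853 − 1) × 1000 = -50.147 permil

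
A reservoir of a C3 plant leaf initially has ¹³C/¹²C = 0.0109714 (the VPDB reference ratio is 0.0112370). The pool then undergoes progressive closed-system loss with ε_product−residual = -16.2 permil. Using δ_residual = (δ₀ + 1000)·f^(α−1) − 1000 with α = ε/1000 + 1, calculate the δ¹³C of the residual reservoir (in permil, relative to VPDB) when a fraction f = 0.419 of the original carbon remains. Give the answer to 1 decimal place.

-9.8 permil

δ₀ = (0.0109714/0.0112370 − 1)×1000 = (0.976364 − 1)×1000 = -23.636 permil
α − 1 = ε/1000 = -0.0162
f^(α−1) = 0.419^(-0.0162) = 1.014192
δ_res = (-23.636 + 1000) × 1.014192 − 1000 = 990.220 − 1000 = -9.78 permil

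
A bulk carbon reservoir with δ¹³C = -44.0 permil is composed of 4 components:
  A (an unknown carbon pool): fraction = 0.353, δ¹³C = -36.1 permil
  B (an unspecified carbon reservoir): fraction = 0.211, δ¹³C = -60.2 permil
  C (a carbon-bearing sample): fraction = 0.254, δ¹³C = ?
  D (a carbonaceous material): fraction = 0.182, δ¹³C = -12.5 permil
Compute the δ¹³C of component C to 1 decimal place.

Isotope mass balance: δ_bulk = Σ fᵢ·δᵢ.
-44.0 = 0.353×(-36.1) + 0.211×(-60.2) + 0.254×δ_C + 0.182×(-12.5)
0.254·δ_C = -44.0 − (-27.720) = -16.280
δ_C = -16.280 / 0.254 = -64.09 permil

-64.1 permil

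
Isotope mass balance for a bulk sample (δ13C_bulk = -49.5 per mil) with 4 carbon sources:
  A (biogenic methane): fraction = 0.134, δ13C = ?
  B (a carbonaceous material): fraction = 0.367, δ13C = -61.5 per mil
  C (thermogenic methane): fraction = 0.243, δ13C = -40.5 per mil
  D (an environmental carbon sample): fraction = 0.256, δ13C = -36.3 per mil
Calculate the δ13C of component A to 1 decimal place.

Isotope mass balance: δ_bulk = Σ fᵢ·δᵢ.
-49.5 = 0.134×δ_A + 0.367×(-61.5) + 0.243×(-40.5) + 0.256×(-36.3)
0.134·δ_A = -49.5 − (-41.705) = -7.795
δ_A = -7.795 / 0.134 = -58.17 per mil

-58.2 per mil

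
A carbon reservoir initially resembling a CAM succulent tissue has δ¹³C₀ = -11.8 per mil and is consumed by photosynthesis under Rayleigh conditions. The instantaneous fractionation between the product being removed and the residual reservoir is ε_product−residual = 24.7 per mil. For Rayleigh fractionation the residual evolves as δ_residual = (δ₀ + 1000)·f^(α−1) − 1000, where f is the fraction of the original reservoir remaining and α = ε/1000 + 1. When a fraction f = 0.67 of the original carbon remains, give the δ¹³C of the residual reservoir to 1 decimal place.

Rayleigh residual: δ_res = (δ₀ + 1000)·f^(α−1) − 1000
α = ε/1000 + 1 = 1.02470, so α − 1 = 0.02470
f^(α−1) = 0.67^(0.02470) = 0.990157
δ_res = (-11.8 + 1000) × 0.990157 − 1000 = 978.473 − 1000 = -21.53 per mil

-21.5 per mil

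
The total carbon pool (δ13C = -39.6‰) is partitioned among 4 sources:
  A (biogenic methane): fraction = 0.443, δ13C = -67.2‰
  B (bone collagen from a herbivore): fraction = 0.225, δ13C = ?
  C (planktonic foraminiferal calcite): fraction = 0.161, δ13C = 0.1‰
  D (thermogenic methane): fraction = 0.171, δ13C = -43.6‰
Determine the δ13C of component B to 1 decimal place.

Isotope mass balance: δ_bulk = Σ fᵢ·δᵢ.
-39.6 = 0.443×(-67.2) + 0.225×δ_B + 0.161×(0.1) + 0.171×(-43.6)
0.225·δ_B = -39.6 − (-37.209) = -2.391
δ_B = -2.391 / 0.225 = -10.63‰

-10.6‰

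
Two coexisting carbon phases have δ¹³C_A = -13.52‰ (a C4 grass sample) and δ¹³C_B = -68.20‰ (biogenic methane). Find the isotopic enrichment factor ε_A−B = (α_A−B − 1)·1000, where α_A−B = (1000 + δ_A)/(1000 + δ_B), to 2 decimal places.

58.68‰

α_A−B = (1000 + -13.52) / (1000 + -68.20) = 986.48 / 931.80 = 1.058682
ε_A−B = (1.058682 − 1) × 1000 = 58.682‰
(The approximation ε ≈ δ_A − δ_B would give 54.68‰.)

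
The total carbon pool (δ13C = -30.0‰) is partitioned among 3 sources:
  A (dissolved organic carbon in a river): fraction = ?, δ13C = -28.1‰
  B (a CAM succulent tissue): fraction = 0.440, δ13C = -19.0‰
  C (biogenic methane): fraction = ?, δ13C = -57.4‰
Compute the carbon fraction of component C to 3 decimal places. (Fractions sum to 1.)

Let f_C and f_A be the unknown fractions; fractions sum to 1 so f_C + f_A = 0.560.
Mass balance: Σ fᵢ·δᵢ = δ_bulk ⇒ f_C·(-57.4) + f_A·(-28.1) = -30.0 − (-8.360) = -21.640
Substitute f_A = 0.560 − f_C:
f_C·(-57.4 − -28.1) = -21.640 − 0.560×(-28.1) = -5.904
f_C = -5.904 / -29.3 = 0.2015

0.202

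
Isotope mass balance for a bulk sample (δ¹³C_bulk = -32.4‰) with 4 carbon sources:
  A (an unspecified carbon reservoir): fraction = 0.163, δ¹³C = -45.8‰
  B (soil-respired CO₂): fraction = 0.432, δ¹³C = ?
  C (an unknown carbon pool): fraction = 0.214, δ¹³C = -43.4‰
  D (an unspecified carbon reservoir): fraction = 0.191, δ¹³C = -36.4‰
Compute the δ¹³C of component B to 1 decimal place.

-20.1‰

Isotope mass balance: δ_bulk = Σ fᵢ·δᵢ.
-32.4 = 0.163×(-45.8) + 0.432×δ_B + 0.214×(-43.4) + 0.191×(-36.4)
0.432·δ_B = -32.4 − (-23.705) = -8.695
δ_B = -8.695 / 0.432 = -20.13‰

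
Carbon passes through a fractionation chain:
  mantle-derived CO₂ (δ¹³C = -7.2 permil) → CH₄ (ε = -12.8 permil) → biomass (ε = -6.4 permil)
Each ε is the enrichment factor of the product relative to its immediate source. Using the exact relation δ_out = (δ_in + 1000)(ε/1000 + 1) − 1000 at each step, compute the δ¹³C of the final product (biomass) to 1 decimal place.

-26.2 permil

step 1: δ = (-7.20 + 1000)·(-12.8/1000 + 1) − 1000 = -19.91 permil
step 2: δ = (-19.91 + 1000)·(-6.4/1000 + 1) − 1000 = -26.18 permil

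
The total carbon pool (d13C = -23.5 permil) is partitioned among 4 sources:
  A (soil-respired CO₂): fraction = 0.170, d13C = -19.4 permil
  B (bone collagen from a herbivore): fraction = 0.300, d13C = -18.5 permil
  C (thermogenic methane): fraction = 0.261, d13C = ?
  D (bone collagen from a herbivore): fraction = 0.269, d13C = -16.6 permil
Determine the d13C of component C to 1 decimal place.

-39.0 permil

Isotope mass balance: δ_bulk = Σ fᵢ·δᵢ.
-23.5 = 0.170×(-19.4) + 0.300×(-18.5) + 0.261×δ_C + 0.269×(-16.6)
0.261·δ_C = -23.5 − (-13.313) = -10.187
δ_C = -10.187 / 0.261 = -39.03 permil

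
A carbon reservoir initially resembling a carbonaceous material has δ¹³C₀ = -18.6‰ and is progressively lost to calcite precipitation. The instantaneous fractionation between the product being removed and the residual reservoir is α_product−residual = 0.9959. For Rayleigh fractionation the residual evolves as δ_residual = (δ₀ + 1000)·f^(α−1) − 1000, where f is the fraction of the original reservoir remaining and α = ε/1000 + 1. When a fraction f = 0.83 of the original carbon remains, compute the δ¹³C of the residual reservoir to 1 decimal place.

Rayleigh residual: δ_res = (δ₀ + 1000)·f^(α−1) − 1000
α − 1 = -0.00410
f^(α−1) = 0.83^(-0.00410) = 1.000764
δ_res = (-18.6 + 1000) × 1.000764 − 1000 = 982.150 − 1000 = -17.85‰

-17.8‰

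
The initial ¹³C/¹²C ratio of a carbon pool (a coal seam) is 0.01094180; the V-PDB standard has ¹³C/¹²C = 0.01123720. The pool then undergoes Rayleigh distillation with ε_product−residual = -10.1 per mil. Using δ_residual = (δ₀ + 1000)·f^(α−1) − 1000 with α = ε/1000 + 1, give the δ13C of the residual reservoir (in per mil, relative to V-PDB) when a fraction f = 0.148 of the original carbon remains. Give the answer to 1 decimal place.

δ₀ = (0.01094180/0.01123720 − 1)×1000 = (0.973712 − 1)×1000 = -26.288 per mil
α − 1 = ε/1000 = -0.0101
f^(α−1) = 0.148^(-0.0101) = 1.019484
δ_res = (-26.288 + 1000) × 1.019484 − 1000 = 992.684 − 1000 = -7.32 per mil

-7.3 per mil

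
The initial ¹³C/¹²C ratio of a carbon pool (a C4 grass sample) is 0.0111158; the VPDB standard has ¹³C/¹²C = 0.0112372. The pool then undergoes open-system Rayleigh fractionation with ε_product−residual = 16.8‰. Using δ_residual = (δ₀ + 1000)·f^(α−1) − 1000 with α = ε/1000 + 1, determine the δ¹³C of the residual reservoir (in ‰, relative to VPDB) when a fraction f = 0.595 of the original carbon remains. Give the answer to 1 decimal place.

δ₀ = (0.0111158/0.0112372 − 1)×1000 = (0.989197 − 1)×1000 = -10.803‰
α − 1 = ε/1000 = 0.0168
f^(α−1) = 0.595^(0.0168) = 0.991315
δ_res = (-10.803 + 1000) × 0.991315 − 1000 = 980.606 − 1000 = -19.39‰

-19.4‰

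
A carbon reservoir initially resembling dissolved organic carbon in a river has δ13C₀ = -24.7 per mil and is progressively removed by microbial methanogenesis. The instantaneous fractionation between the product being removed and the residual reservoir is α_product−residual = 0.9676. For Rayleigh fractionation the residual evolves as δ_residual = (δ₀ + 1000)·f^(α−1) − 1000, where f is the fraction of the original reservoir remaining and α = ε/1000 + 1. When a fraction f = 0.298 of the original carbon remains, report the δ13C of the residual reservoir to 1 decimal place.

14.3 per mil

Rayleigh residual: δ_res = (δ₀ + 1000)·f^(α−1) − 1000
α − 1 = -0.03240
f^(α−1) = 0.298^(-0.03240) = 1.040005
δ_res = (-24.7 + 1000) × 1.040005 − 1000 = 1014.317 − 1000 = 14.32 per mil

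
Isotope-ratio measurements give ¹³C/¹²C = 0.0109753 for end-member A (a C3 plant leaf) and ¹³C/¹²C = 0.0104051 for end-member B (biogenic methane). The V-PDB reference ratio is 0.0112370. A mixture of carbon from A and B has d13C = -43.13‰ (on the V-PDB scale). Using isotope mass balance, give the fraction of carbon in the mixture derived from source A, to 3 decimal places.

0.609

δ_A = (0.0109753/0.0112370 − 1)×1000 = (0.976711 − 1)×1000 = -23.289‰
δ_B = (0.0104051/0.0112370 − 1)×1000 = (0.925968 − 1)×1000 = -74.032‰
f_A = (δ_mix − δ_B)/(δ_A − δ_B) = (-43.13 − (-74.032))/(-23.289 − (-74.032))
f_A = 30.902 / 50.743 = 0.6090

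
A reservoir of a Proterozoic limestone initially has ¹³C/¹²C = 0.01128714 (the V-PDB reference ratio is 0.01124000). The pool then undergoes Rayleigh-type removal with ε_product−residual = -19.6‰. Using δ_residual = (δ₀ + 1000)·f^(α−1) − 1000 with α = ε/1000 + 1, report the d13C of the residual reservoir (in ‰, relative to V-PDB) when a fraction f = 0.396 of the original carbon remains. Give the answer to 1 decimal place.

δ₀ = (0.01128714/0.01124000 − 1)×1000 = (1.004194 − 1)×1000 = 4.194‰
α − 1 = ε/1000 = -0.0196
f^(α−1) = 0.396^(-0.0196) = 1.018322
δ_res = (4.194 + 1000) × 1.018322 − 1000 = 1022.593 − 1000 = 22.59‰

22.6‰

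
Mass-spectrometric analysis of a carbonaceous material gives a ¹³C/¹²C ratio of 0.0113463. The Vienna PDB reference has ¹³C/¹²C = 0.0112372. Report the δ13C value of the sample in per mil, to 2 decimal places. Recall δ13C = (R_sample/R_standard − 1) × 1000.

δ13C = (R_sample / R_standard − 1) × 1000
R_sample / R_standard = 0.0113463 / 0.0112372 = 1.009709
δ13C = (1.009709 − 1) × 1000 = 9.709 per mil

9.71 per mil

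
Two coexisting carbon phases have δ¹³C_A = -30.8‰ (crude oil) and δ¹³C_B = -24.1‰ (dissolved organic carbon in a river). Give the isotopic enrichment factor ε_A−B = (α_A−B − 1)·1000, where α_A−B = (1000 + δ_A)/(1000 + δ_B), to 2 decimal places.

-6.87‰

α_A−B = (1000 + -30.8) / (1000 + -24.1) = 969.2 / 975.9 = 0.993135
ε_A−B = (0.993135 − 1) × 1000 = -6.865‰
(The approximation ε ≈ δ_A − δ_B would give -6.7‰.)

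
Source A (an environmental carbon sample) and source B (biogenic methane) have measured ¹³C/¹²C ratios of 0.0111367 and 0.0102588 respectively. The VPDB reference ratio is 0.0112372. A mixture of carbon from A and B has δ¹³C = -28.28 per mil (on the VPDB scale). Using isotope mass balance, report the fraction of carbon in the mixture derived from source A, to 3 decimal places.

0.752

δ_A = (0.0111367/0.0112372 − 1)×1000 = (0.991056 − 1)×1000 = -8.944 per mil
δ_B = (0.0102588/0.0112372 − 1)×1000 = (0.912932 − 1)×1000 = -87.068 per mil
f_A = (δ_mix − δ_B)/(δ_A − δ_B) = (-28.28 − (-87.068))/(-8.944 − (-87.068))
f_A = 58.788 / 78.124 = 0.7525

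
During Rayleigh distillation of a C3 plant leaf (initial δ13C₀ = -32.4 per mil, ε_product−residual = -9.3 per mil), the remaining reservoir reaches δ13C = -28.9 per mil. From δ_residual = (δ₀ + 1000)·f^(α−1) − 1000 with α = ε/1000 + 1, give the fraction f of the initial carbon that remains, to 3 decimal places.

α − 1 = ε/1000 = -0.0093
(δ_res + 1000)/(δ₀ + 1000) = (-28.9 + 1000)/(-32.4 + 1000) = 971.1/967.6 = 1.003617
f = 1.003617^(1/-0.0093) = exp(ln(1.003617)/-0.0093) = exp(0.00361/-0.0093)
f = exp(-0.3882) = 0.6782

0.678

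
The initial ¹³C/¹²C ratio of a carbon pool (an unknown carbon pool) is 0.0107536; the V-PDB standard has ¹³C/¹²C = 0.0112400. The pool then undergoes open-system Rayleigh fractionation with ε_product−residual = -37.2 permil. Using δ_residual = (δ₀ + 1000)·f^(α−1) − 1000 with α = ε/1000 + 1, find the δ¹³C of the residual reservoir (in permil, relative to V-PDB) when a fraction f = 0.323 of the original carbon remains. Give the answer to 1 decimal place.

δ₀ = (0.0107536/0.0112400 − 1)×1000 = (0.956726 − 1)×1000 = -43.274 permil
α − 1 = ε/1000 = -0.0372
f^(α−1) = 0.323^(-0.0372) = 1.042936
δ_res = (-43.274 + 1000) × 1.042936 − 1000 = 997.804 − 1000 = -2.20 permil

-2.2 permil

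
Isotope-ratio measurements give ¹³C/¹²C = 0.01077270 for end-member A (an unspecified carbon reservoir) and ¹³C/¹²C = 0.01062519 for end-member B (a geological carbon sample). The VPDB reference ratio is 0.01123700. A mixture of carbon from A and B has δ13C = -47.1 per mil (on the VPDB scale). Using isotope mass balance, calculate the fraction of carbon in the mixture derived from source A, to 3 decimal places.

0.560

δ_A = (0.01077270/0.01123700 − 1)×1000 = (0.958681 − 1)×1000 = -41.319 per mil
δ_B = (0.01062519/0.01123700 − 1)×1000 = (0.945554 − 1)×1000 = -54.446 per mil
f_A = (δ_mix − δ_B)/(δ_A − δ_B) = (-47.1 − (-54.446))/(-41.319 − (-54.446))
f_A = 7.346 / 13.127 = 0.5596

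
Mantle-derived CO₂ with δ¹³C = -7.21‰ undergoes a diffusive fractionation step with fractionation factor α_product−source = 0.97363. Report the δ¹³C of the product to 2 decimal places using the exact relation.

-33.39‰

δ_product = (δ_source + 1000)·α − 1000
δ_product = (-7.21 + 1000) × 0.97363 − 1000
δ_product = 966.610 − 1000 = -33.390‰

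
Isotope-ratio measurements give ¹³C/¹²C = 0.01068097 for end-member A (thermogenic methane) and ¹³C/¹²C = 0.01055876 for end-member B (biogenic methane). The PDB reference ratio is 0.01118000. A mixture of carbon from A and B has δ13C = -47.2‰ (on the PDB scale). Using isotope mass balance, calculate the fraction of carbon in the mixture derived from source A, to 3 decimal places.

δ_A = (0.01068097/0.01118000 − 1)×1000 = (0.955364 − 1)×1000 = -44.636‰
δ_B = (0.01055876/0.01118000 − 1)×1000 = (0.944433 − 1)×1000 = -55.567‰
f_A = (δ_mix − δ_B)/(δ_A − δ_B) = (-47.2 − (-55.567))/(-44.636 − (-55.567))
f_A = 8.367 / 10.931 = 0.7654

0.765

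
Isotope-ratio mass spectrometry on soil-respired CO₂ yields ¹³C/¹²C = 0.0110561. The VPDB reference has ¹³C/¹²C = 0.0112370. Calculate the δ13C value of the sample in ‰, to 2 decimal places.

-16.10‰

δ13C = (R_sample / R_standard − 1) × 1000
R_sample / R_standard = 0.0110561 / 0.0112370 = 0.983901
δ13C = (0.983901 − 1) × 1000 = -16.099‰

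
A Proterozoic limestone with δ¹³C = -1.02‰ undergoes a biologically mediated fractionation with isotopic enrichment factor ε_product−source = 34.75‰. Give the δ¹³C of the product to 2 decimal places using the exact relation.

To first order, δ_product ≈ δ_source + ε = 33.73‰.
Exactly, δ_product = (δ_source + 1000)·(ε/1000 + 1) − 1000.
δ_product = (-1.02 + 1000) × (34.75/1000 + 1) − 1000
δ_product = 33.695‰

33.69‰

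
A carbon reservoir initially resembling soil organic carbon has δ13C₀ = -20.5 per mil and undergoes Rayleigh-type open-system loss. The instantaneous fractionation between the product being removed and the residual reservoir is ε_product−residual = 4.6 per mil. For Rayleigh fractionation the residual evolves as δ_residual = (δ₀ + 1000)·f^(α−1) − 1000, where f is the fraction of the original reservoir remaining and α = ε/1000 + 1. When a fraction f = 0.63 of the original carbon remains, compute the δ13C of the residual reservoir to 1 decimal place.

-22.6 per mil

Rayleigh residual: δ_res = (δ₀ + 1000)·f^(α−1) − 1000
α = ε/1000 + 1 = 1.00460, so α − 1 = 0.00460
f^(α−1) = 0.63^(0.00460) = 0.997877
δ_res = (-20.5 + 1000) × 0.997877 − 1000 = 977.420 − 1000 = -22.58 per mil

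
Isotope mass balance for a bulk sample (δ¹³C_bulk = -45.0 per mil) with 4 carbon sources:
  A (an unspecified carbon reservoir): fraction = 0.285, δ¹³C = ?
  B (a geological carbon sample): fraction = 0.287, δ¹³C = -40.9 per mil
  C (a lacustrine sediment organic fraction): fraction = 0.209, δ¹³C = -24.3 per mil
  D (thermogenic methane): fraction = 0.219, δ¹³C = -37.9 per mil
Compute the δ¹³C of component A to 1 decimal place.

Isotope mass balance: δ_bulk = Σ fᵢ·δᵢ.
-45.0 = 0.285×δ_A + 0.287×(-40.9) + 0.209×(-24.3) + 0.219×(-37.9)
0.285·δ_A = -45.0 − (-25.117) = -19.883
δ_A = -19.883 / 0.285 = -69.76 per mil

-69.8 per mil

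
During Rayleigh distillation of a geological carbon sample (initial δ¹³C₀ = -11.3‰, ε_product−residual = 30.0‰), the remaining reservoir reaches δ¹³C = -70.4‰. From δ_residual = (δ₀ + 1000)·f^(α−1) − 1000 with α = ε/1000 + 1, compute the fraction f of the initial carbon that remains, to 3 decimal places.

α − 1 = ε/1000 = 0.0300
(δ_res + 1000)/(δ₀ + 1000) = (-70.4 + 1000)/(-11.3 + 1000) = 929.6/988.7 = 0.940225
f = 0.940225^(1/0.0300) = exp(ln(0.940225)/0.0300) = exp(-0.06164/0.0300)
f = exp(-2.0546) = 0.1282

0.128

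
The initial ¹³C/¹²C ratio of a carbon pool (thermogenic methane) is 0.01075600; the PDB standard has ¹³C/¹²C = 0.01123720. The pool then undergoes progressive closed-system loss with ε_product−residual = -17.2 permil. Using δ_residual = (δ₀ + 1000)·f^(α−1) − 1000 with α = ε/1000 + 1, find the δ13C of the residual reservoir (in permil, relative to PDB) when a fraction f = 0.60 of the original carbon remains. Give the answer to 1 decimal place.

-34.4 permil

δ₀ = (0.01075600/0.01123720 − 1)×1000 = (0.957178 − 1)×1000 = -42.822 permil
α − 1 = ε/1000 = -0.0172
f^(α−1) = 0.60^(-0.0172) = 1.008825
δ_res = (-42.822 + 1000) × 1.008825 − 1000 = 965.625 − 1000 = -34.38 permil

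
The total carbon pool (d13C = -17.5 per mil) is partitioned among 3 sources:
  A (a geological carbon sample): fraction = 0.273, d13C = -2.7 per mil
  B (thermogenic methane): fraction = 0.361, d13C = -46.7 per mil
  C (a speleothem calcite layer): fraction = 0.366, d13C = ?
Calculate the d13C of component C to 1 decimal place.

0.3 per mil

Isotope mass balance: δ_bulk = Σ fᵢ·δᵢ.
-17.5 = 0.273×(-2.7) + 0.361×(-46.7) + 0.366×δ_C
0.366·δ_C = -17.5 − (-17.596) = 0.096
δ_C = 0.096 / 0.366 = 0.26 per mil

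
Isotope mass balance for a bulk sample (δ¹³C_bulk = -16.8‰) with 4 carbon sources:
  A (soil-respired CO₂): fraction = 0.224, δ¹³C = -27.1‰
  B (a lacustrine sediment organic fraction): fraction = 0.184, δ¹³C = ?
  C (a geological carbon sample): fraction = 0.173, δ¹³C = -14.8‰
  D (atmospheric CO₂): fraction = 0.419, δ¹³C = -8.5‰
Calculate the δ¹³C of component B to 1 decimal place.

Isotope mass balance: δ_bulk = Σ fᵢ·δᵢ.
-16.8 = 0.224×(-27.1) + 0.184×δ_B + 0.173×(-14.8) + 0.419×(-8.5)
0.184·δ_B = -16.8 − (-12.192) = -4.608
δ_B = -4.608 / 0.184 = -25.04‰

-25.0‰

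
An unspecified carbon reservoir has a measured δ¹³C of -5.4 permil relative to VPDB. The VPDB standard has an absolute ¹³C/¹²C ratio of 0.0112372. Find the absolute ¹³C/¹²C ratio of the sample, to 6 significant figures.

0.0111765

R_sample = R_standard × (δ¹³C/1000 + 1)
R_sample = 0.0112372 × (-5.4/1000 + 1) = 0.0112372 × 0.994600
R_sample = 0.0111765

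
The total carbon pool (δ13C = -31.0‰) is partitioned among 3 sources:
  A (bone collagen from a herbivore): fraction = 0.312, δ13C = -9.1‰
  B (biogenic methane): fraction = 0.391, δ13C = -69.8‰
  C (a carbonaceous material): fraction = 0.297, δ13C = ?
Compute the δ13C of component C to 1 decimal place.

-2.9‰

Isotope mass balance: δ_bulk = Σ fᵢ·δᵢ.
-31.0 = 0.312×(-9.1) + 0.391×(-69.8) + 0.297×δ_C
0.297·δ_C = -31.0 − (-30.131) = -0.869
δ_C = -0.869 / 0.297 = -2.93‰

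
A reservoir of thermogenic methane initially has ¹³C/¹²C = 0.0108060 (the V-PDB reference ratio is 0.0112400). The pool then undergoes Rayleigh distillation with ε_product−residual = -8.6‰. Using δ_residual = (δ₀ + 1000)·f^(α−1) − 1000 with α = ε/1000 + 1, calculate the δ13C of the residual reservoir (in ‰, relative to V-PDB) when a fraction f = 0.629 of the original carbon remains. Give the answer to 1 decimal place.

δ₀ = (0.0108060/0.0112400 − 1)×1000 = (0.961388 − 1)×1000 = -38.612‰
α − 1 = ε/1000 = -0.0086
f^(α−1) = 0.629^(-0.0086) = 1.003995
δ_res = (-38.612 + 1000) × 1.003995 − 1000 = 965.229 − 1000 = -34.77‰

-34.8‰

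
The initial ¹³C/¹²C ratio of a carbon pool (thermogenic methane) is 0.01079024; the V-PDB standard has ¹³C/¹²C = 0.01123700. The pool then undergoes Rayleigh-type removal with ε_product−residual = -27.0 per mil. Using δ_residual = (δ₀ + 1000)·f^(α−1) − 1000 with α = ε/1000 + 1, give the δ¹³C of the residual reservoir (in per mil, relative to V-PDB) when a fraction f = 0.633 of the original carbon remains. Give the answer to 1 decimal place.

-27.8 per mil

δ₀ = (0.01079024/0.01123700 − 1)×1000 = (0.960242 − 1)×1000 = -39.758 per mil
α − 1 = ε/1000 = -0.0270
f^(α−1) = 0.633^(-0.0270) = 1.012423
δ_res = (-39.758 + 1000) × 1.012423 − 1000 = 972.171 − 1000 = -27.83 per mil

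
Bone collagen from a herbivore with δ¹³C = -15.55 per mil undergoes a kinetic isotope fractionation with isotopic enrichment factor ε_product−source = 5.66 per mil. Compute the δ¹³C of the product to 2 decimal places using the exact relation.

Exactly, δ_product = (δ_source + 1000)·(ε/1000 + 1) − 1000.
δ_product = (-15.55 + 1000) × (5.66/1000 + 1) − 1000
δ_product = -9.978 per mil

-9.98 per mil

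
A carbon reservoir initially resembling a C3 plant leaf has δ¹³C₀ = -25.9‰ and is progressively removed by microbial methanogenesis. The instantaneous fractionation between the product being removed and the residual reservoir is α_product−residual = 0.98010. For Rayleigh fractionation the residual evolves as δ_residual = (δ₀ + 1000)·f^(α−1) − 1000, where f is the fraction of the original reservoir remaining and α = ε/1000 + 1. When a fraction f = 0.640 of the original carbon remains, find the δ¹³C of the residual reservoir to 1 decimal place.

Rayleigh residual: δ_res = (δ₀ + 1000)·f^(α−1) − 1000
α − 1 = -0.01990
f^(α−1) = 0.640^(-0.01990) = 1.008921
δ_res = (-25.9 + 1000) × 1.008921 − 1000 = 982.790 − 1000 = -17.21‰

-17.2‰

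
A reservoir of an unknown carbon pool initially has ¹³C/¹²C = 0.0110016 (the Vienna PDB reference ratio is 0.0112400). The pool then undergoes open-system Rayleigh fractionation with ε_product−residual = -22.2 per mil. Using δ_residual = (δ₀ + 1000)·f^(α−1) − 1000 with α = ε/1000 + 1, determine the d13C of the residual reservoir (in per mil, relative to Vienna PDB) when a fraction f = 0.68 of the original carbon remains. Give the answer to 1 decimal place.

δ₀ = (0.0110016/0.0112400 − 1)×1000 = (0.978790 − 1)×1000 = -21.210 per mil
α − 1 = ε/1000 = -0.0222
f^(α−1) = 0.68^(-0.0222) = 1.008598
δ_res = (-21.210 + 1000) × 1.008598 − 1000 = 987.206 − 1000 = -12.79 per mil

-12.8 per mil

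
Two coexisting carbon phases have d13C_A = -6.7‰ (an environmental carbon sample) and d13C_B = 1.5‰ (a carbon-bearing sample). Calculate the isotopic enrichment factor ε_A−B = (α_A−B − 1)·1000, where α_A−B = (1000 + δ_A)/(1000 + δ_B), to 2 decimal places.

α_A−B = (1000 + -6.7) / (1000 + 1.5) = 993.3 / 1001.5 = 0.991812
ε_A−B = (0.991812 − 1) × 1000 = -8.188‰
(The approximation ε ≈ δ_A − δ_B would give -8.2‰.)

-8.19‰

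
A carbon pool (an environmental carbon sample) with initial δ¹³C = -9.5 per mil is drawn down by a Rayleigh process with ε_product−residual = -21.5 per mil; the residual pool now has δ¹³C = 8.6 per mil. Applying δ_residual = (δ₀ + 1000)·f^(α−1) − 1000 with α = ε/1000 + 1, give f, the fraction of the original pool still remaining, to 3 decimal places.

0.431

α − 1 = ε/1000 = -0.0215
(δ_res + 1000)/(δ₀ + 1000) = (8.6 + 1000)/(-9.5 + 1000) = 1008.6/990.5 = 1.018274
f = 1.018274^(1/-0.0215) = exp(ln(1.018274)/-0.0215) = exp(0.01811/-0.0215)
f = exp(-0.8423) = 0.4307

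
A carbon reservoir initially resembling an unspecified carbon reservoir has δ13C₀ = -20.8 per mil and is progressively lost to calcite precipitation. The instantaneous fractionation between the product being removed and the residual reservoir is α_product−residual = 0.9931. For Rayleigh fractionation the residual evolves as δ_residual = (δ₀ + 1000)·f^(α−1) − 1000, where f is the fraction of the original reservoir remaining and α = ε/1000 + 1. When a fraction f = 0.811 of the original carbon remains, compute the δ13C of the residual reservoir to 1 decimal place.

-19.4 per mil

Rayleigh residual: δ_res = (δ₀ + 1000)·f^(α−1) − 1000
α − 1 = -0.00690
f^(α−1) = 0.811^(-0.00690) = 1.001447
δ_res = (-20.8 + 1000) × 1.001447 − 1000 = 980.616 − 1000 = -19.38 per mil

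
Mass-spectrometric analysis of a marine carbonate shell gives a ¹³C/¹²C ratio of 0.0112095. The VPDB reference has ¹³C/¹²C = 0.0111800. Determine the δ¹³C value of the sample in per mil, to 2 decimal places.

δ¹³C = (R_sample / R_standard − 1) × 1000
R_sample / R_standard = 0.0112095 / 0.0111800 = 1.002639
δ¹³C = (1.002639 − 1) × 1000 = 2.639 per mil

2.64 per mil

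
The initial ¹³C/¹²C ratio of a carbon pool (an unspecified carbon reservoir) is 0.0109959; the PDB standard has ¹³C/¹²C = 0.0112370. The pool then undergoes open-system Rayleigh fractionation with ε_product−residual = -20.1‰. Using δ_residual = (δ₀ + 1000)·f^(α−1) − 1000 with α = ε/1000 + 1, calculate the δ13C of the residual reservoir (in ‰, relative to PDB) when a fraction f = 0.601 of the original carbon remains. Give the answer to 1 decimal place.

-11.4‰

δ₀ = (0.0109959/0.0112370 − 1)×1000 = (0.978544 − 1)×1000 = -21.456‰
α − 1 = ε/1000 = -0.0201
f^(α−1) = 0.601^(-0.0201) = 1.010287
δ_res = (-21.456 + 1000) × 1.010287 − 1000 = 988.610 − 1000 = -11.39‰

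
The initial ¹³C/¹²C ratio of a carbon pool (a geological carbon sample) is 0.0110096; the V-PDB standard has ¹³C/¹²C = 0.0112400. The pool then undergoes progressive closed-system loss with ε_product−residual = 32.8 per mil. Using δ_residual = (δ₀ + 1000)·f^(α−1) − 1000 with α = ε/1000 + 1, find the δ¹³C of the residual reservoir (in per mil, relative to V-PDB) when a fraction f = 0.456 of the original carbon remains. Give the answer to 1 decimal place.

-45.4 per mil

δ₀ = (0.0110096/0.0112400 − 1)×1000 = (0.979502 − 1)×1000 = -20.498 per mil
α − 1 = ε/1000 = 0.0328
f^(α−1) = 0.456^(0.0328) = 0.974572
δ_res = (-20.498 + 1000) × 0.974572 − 1000 = 954.595 − 1000 = -45.40 per mil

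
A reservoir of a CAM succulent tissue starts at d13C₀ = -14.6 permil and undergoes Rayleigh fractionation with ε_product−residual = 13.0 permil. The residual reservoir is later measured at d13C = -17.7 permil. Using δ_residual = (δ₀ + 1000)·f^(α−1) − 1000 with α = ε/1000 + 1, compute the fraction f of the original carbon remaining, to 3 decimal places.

0.785

α − 1 = ε/1000 = 0.0130
(δ_res + 1000)/(δ₀ + 1000) = (-17.7 + 1000)/(-14.6 + 1000) = 982.3/985.4 = 0.996854
f = 0.996854^(1/0.0130) = exp(ln(0.996854)/0.0130) = exp(-0.00315/0.0130)
f = exp(-0.2424) = 0.7848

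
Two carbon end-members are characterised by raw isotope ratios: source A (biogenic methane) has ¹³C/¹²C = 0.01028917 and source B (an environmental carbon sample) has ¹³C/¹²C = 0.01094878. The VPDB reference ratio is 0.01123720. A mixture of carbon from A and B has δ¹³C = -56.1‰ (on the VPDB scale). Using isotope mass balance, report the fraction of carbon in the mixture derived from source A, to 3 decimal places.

0.518

δ_A = (0.01028917/0.01123720 − 1)×1000 = (0.915635 − 1)×1000 = -84.365‰
δ_B = (0.01094878/0.01123720 − 1)×1000 = (0.974333 − 1)×1000 = -25.667‰
f_A = (δ_mix − δ_B)/(δ_A − δ_B) = (-56.1 − (-25.667))/(-84.365 − (-25.667))
f_A = -30.433 / -58.699 = 0.5185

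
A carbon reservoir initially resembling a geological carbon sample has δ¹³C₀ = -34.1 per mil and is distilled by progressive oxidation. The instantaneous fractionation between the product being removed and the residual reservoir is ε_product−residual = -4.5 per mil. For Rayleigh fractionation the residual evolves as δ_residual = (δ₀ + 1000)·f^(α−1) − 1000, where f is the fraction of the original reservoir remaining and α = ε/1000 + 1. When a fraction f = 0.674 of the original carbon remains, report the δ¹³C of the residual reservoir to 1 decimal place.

-32.4 per mil

Rayleigh residual: δ_res = (δ₀ + 1000)·f^(α−1) − 1000
α = ε/1000 + 1 = 0.99550, so α − 1 = -0.00450
f^(α−1) = 0.674^(-0.00450) = 1.001777
δ_res = (-34.1 + 1000) × 1.001777 − 1000 = 967.616 − 1000 = -32.38 per mil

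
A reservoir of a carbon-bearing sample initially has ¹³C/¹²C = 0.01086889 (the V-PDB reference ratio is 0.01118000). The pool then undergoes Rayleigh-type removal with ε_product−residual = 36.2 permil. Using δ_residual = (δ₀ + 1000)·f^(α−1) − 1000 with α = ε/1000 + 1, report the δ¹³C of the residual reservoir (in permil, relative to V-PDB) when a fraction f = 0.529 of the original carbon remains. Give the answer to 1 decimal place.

-50.0 permil

δ₀ = (0.01086889/0.01118000 − 1)×1000 = (0.972173 − 1)×1000 = -27.827 permil
α − 1 = ε/1000 = 0.0362
f^(α−1) = 0.529^(0.0362) = 0.977213
δ_res = (-27.827 + 1000) × 0.977213 − 1000 = 950.019 − 1000 = -49.98 permil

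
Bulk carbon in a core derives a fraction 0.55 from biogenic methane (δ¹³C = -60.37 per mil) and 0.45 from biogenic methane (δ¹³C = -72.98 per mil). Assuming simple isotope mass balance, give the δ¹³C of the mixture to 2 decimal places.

-66.04 per mil

δ_mix = f_A·δ_A + f_B·δ_B
δ_mix = 0.55 × (-60.37) + 0.45 × (-72.98)
δ_mix = -33.203 + -32.841 = -66.044 per mil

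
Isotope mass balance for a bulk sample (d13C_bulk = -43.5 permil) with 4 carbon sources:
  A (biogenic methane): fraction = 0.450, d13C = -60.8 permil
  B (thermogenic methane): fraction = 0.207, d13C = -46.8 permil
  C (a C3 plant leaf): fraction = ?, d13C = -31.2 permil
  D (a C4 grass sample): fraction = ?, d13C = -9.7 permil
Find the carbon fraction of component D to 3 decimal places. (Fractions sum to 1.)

Let f_D and f_C be the unknown fractions; fractions sum to 1 so f_D + f_C = 0.343.
Mass balance: Σ fᵢ·δᵢ = δ_bulk ⇒ f_D·(-9.7) + f_C·(-31.2) = -43.5 − (-37.048) = -6.452
Substitute f_C = 0.343 − f_D:
f_D·(-9.7 − -31.2) = -6.452 − 0.343×(-31.2) = 4.249
f_D = 4.249 / 21.5 = 0.1976

0.198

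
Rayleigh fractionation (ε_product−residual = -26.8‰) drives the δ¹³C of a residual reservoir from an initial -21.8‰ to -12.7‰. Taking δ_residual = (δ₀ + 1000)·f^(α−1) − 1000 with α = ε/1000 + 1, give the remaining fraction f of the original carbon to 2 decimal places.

α − 1 = ε/1000 = -0.0268
(δ_res + 1000)/(δ₀ + 1000) = (-12.7 + 1000)/(-21.8 + 1000) = 987.3/978.2 = 1.009303
f = 1.009303^(1/-0.0268) = exp(ln(1.009303)/-0.0268) = exp(0.00926/-0.0268)
f = exp(-0.3455) = 0.7079

0.71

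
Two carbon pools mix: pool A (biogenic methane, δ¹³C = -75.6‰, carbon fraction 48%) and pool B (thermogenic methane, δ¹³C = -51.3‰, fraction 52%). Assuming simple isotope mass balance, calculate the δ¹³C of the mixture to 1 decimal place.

-63.0‰

δ_mix = f_A·δ_A + f_B·δ_B
δ_mix = 0.48 × (-75.6) + 0.52 × (-51.3)
δ_mix = -36.29 + -26.68 = -62.96‰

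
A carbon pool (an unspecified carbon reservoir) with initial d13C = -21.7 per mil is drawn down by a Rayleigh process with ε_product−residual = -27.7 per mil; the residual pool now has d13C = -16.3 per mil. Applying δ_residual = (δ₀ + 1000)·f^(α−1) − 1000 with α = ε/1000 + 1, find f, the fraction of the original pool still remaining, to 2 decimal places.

α − 1 = ε/1000 = -0.0277
(δ_res + 1000)/(δ₀ + 1000) = (-16.3 + 1000)/(-21.7 + 1000) = 983.7/978.3 = 1.005520
f = 1.005520^(1/-0.0277) = exp(ln(1.005520)/-0.0277) = exp(0.00550/-0.0277)
f = exp(-0.1987) = 0.8198

0.82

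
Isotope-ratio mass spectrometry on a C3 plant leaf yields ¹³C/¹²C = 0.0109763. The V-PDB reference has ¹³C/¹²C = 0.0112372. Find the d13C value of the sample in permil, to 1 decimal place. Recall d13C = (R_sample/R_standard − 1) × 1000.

d13C = (R_sample / R_standard − 1) × 1000
R_sample / R_standard = 0.0109763 / 0.0112372 = 0.976782
d13C = (0.976782 − 1) × 1000 = -23.22 permil

-23.2 permil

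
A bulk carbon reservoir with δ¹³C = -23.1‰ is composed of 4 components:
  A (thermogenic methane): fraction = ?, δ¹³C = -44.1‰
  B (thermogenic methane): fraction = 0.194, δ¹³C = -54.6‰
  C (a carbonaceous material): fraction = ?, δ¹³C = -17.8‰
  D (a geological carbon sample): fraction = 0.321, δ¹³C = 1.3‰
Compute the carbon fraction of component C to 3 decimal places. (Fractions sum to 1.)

0.322

Let f_C and f_A be the unknown fractions; fractions sum to 1 so f_C + f_A = 0.485.
Mass balance: Σ fᵢ·δᵢ = δ_bulk ⇒ f_C·(-17.8) + f_A·(-44.1) = -23.1 − (-10.175) = -12.925
Substitute f_A = 0.485 − f_C:
f_C·(-17.8 − -44.1) = -12.925 − 0.485×(-44.1) = 8.464
f_C = 8.464 / 26.3 = 0.3218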